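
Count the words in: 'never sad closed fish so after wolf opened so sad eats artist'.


Counting words by splitting on spaces:
  Word 1: 'never'
  Word 2: 'sad'
  Word 3: 'closed'
  Word 4: 'fish'
  Word 5: 'so'
  Word 6: 'after'
  Word 7: 'wolf'
  Word 8: 'opened'
  Word 9: 'so'
  Word 10: 'sad'
  Word 11: 'eats'
  Word 12: 'artist'
Total words: 12

12


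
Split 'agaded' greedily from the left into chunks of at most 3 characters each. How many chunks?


'agaded' has 6 characters.
Chunking with max size 3:
  Chunk 1: 'aga' (positions 0-2)
  Chunk 2: 'ded' (positions 3-5)
Total chunks: ceil(6 / 3) = 2

2


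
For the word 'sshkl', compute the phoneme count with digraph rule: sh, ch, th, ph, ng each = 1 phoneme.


Parsing 'sshkl' greedily, digraphs first:
  's' -> consonant phoneme (phonemes so far: 1)
  'sh' -> digraph (1 consonant phoneme) (phonemes so far: 2)
  'k' -> consonant phoneme (phonemes so far: 3)
  'l' -> consonant phoneme (phonemes so far: 4)
Total phonemes: 4

4


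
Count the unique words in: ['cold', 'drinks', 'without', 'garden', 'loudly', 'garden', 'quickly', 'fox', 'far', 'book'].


Listing all tokens and tracking unique types:
  Token 1: 'cold' -> NEW (unique so far: 1)
  Token 2: 'drinks' -> NEW (unique so far: 2)
  Token 3: 'without' -> NEW (unique so far: 3)
  Token 4: 'garden' -> NEW (unique so far: 4)
  Token 5: 'loudly' -> NEW (unique so far: 5)
  Token 6: 'garden' -> duplicate (unique so far: 5)
  Token 7: 'quickly' -> NEW (unique so far: 6)
  Token 8: 'fox' -> NEW (unique so far: 7)
  Token 9: 'far' -> NEW (unique so far: 8)
  Token 10: 'book' -> NEW (unique so far: 9)
Unique types: ('book', 'cold', 'drinks', 'far', 'fox', 'garden', 'loudly', 'quickly', 'without')
Vocabulary size: 9

9


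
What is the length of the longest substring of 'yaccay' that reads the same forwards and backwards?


Scanning 'yaccay' for palindromic substrings.
Substring at positions 0-5: 'yaccay'.
Check: reverse('yaccay') = 'yaccay' -> palindrome confirmed.
No longer palindromic substring exists; longest length = 6

6


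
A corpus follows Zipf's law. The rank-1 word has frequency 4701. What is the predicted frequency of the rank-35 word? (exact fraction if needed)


Zipf's law: freq(rank) = f1 / rank
f1 = 4701, rank = 35
freq = 4701 / 35
GCD(4701, 35) = 1
Simplified: 4701/35

4701/35


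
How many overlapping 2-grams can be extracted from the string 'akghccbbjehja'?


String 'akghccbbjehja' has length L = 13.
Number of overlapping n-grams = L - n + 1
Substituting: 13 - 2 + 1 = 12

12


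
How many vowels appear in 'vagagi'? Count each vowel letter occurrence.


Scanning each character of 'vagagi':
  Position 1: 'v' -> consonant (running count: 0)
  Position 2: 'a' -> vowel (running count: 1)
  Position 3: 'g' -> consonant (running count: 1)
  Position 4: 'a' -> vowel (running count: 2)
  Position 5: 'g' -> consonant (running count: 2)
  Position 6: 'i' -> vowel (running count: 3)
Total vowels: 3

3


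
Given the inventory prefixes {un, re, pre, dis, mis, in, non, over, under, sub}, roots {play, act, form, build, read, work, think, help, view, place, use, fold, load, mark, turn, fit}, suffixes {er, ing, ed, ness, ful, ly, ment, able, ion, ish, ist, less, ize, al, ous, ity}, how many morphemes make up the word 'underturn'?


Segmenting 'underturn' against the inventory:
  'under' -> prefix (morpheme 1)
  'turn' -> root (morpheme 2)
Total morphemes: 2

2


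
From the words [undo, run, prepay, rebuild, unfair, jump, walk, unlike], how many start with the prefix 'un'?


Checking each word for prefix 'un':
  'undo' -> YES, starts with 'un' (count: 1)
  'run' -> no (count: 1)
  'prepay' -> no (count: 1)
  'rebuild' -> no (count: 1)
  'unfair' -> YES, starts with 'un' (count: 2)
  'jump' -> no (count: 2)
  'walk' -> no (count: 2)
  'unlike' -> YES, starts with 'un' (count: 3)
Total with prefix 'un': 3

3


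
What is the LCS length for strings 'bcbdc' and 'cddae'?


DP table for LCS of 'bcbdc' and 'cddae':
       c  d  d  a  e
    0  0  0  0  0  0
  b 0  0  0  0  0  0
  c 0  1  1  1  1  1
  b 0  1  1  1  1  1
  d 0  1  2  2  2  2
  c 0  1  2  2  2  2
LCS: 'cd'
LCS length = 2

2


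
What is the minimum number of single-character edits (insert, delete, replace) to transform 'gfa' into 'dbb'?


Building DP table for s1='gfa' (len 3) and s2='dbb' (len 3):
       d  b  b
    0  1  2  3
  g 1  1  2  3
  f 2  2  2  3
  a 3  3  3  3
Edit distance = dp[3][3] = 3

3


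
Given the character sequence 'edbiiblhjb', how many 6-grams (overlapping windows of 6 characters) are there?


String 'edbiiblhjb' has length L = 10.
Number of overlapping n-grams = L - n + 1
Substituting: 10 - 6 + 1 = 5

5


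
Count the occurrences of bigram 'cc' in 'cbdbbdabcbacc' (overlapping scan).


Scanning 'cbdbbdabcbacc' for bigram 'cc':
  Position 0: 'cb' -> no
  Position 1: 'bd' -> no
  Position 2: 'db' -> no
  Position 3: 'bb' -> no
  Position 4: 'bd' -> no
  Position 5: 'da' -> no
  Position 6: 'ab' -> no
  Position 7: 'bc' -> no
  Position 8: 'cb' -> no
  Position 9: 'ba' -> no
  Position 10: 'ac' -> no
  Position 11: 'cc' -> MATCH
Total matches: 1

1


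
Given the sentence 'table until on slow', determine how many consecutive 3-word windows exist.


Word trigrams from [4] words:
  Trigram 1: (table until on)
  Trigram 2: (until on slow)
Total word trigrams: 4 - 2 = 2

2


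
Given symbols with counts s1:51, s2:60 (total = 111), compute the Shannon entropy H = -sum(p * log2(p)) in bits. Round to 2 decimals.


Computing entropy H = -sum(p_i * log2(p_i)):
  s1: p = 51/111 = 0.4595, -p*log2(p) = 0.5155
  s2: p = 60/111 = 0.5405, -p*log2(p) = 0.4797
H = sum of terms = 0.9952
Rounded to 2 decimals: 1.00

1.00


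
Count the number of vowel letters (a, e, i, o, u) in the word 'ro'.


Scanning each character of 'ro':
  Position 1: 'r' -> consonant (running count: 0)
  Position 2: 'o' -> vowel (running count: 1)
Total vowels: 1

1


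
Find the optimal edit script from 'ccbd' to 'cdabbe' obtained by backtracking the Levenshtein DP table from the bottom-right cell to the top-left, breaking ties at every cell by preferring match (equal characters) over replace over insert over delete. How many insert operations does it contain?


Edit distance = 4. Backtracking from cell (4, 6) with preference match > replace > insert > delete,
then listing the resulting alignment 'ccbd' -> 'cdabbe' left to right:
  Step 1: keep 'c'
  Step 2: insert 'd' [insertion #1]
  Step 3: insert 'a' [insertion #2]
  Step 4: replace c->b
  Step 5: keep 'b'
  Step 6: replace d->e
Total insertions: 2

2


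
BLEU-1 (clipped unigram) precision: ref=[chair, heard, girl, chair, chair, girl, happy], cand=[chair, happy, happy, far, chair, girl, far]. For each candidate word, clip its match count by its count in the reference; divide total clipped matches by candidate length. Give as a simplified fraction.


Reference word counts: {'chair': 3, 'girl': 2, 'happy': 1, 'heard': 1}
Checking each candidate word (with clipping):
  'chair' -> in reference (ref count 3, used 1/3) -> match (matches: 1)
  'happy' -> in reference (ref count 1, used 1/1) -> match (matches: 2)
  'happy' -> ref count 1 already used up (1/1) -> clipped, no match (matches: 2)
  'far' -> not in reference -> no match (matches: 2)
  'chair' -> in reference (ref count 3, used 2/3) -> match (matches: 3)
  'girl' -> in reference (ref count 2, used 1/2) -> match (matches: 4)
  'far' -> not in reference -> no match (matches: 4)
Clipped matches: 4, Candidate length: 7
Precision = 4/7

4/7


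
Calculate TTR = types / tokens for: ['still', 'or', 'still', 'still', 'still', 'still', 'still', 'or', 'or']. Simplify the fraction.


Tokens: 9
Unique types: ('or', 'still') = 2
TTR = 2/9
Already in lowest terms.

2/9


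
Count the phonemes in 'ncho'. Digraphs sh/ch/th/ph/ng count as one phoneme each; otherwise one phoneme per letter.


Parsing 'ncho' greedily, digraphs first:
  'n' -> consonant phoneme (phonemes so far: 1)
  'ch' -> digraph (1 consonant phoneme) (phonemes so far: 2)
  'o' -> vowel phoneme (phonemes so far: 3)
Total phonemes: 3

3


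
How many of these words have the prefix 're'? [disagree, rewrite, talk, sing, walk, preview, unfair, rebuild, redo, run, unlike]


Checking each word for prefix 're':
  'disagree' -> no (count: 0)
  'rewrite' -> YES, starts with 're' (count: 1)
  'talk' -> no (count: 1)
  'sing' -> no (count: 1)
  'walk' -> no (count: 1)
  'preview' -> no (count: 1)
  'unfair' -> no (count: 1)
  'rebuild' -> YES, starts with 're' (count: 2)
  'redo' -> YES, starts with 're' (count: 3)
  'run' -> no (count: 3)
  'unlike' -> no (count: 3)
Total with prefix 're': 3

3


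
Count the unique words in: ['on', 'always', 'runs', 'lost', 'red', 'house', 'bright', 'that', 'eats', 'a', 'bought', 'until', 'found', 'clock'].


Listing all tokens and tracking unique types:
  Token 1: 'on' -> NEW (unique so far: 1)
  Token 2: 'always' -> NEW (unique so far: 2)
  Token 3: 'runs' -> NEW (unique so far: 3)
  Token 4: 'lost' -> NEW (unique so far: 4)
  Token 5: 'red' -> NEW (unique so far: 5)
  Token 6: 'house' -> NEW (unique so far: 6)
  Token 7: 'bright' -> NEW (unique so far: 7)
  Token 8: 'that' -> NEW (unique so far: 8)
  Token 9: 'eats' -> NEW (unique so far: 9)
  Token 10: 'a' -> NEW (unique so far: 10)
  Token 11: 'bought' -> NEW (unique so far: 11)
  Token 12: 'until' -> NEW (unique so far: 12)
  Token 13: 'found' -> NEW (unique so far: 13)
  Token 14: 'clock' -> NEW (unique so far: 14)
Unique types: ('a', 'always', 'bought', 'bright', 'clock', 'eats', 'found', 'house', 'lost', 'on', 'red', 'runs', 'that', 'until')
Vocabulary size: 14

14


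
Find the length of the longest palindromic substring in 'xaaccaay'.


Scanning 'xaaccaay' for palindromic substrings.
Substring at positions 1-6: 'aaccaa'.
Check: reverse('aaccaa') = 'aaccaa' -> palindrome confirmed.
Neighbouring characters ('x' / 'y') break symmetry, so it cannot extend further.
No longer palindromic substring exists; longest length = 6

6


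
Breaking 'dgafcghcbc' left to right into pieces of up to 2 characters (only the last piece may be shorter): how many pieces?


'dgafcghcbc' has 10 characters.
Chunking with max size 2:
  Chunk 1: 'dg' (positions 0-1)
  Chunk 2: 'af' (positions 2-3)
  Chunk 3: 'cg' (positions 4-5)
  Chunk 4: 'hc' (positions 6-7)
  Chunk 5: 'bc' (positions 8-9)
Total chunks: ceil(10 / 2) = 5

5


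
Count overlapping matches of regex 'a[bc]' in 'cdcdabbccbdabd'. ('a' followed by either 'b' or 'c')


Pattern: a[bc] means 'a' followed by either 'b' or 'c'.
Scanning 'cdcdabbccbdabd' position-by-position:
  Pos 0: window 'cd' -> no
  Pos 1: window 'dc' -> no
  Pos 2: window 'cd' -> no
  Pos 3: window 'da' -> no
  Pos 4: window 'ab' -> MATCH
  Pos 5: window 'bb' -> no
  Pos 6: window 'bc' -> no
  Pos 7: window 'cc' -> no
  Pos 8: window 'cb' -> no
  Pos 9: window 'bd' -> no
  Pos 10: window 'da' -> no
  Pos 11: window 'ab' -> MATCH
  Pos 12: window 'bd' -> no
  Pos 13: window 'd' -> no
Total matches: 2

2


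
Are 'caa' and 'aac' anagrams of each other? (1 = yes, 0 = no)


Sort characters of 'caa': 'aac'
Sort characters of 'aac': 'aac'
Sorted forms match -> they ARE anagrams
Result: 1

1


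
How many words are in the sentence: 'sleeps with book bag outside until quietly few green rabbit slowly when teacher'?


Counting words by splitting on spaces:
  Word 1: 'sleeps'
  Word 2: 'with'
  Word 3: 'book'
  Word 4: 'bag'
  Word 5: 'outside'
  Word 6: 'until'
  Word 7: 'quietly'
  Word 8: 'few'
  Word 9: 'green'
  Word 10: 'rabbit'
  Word 11: 'slowly'
  Word 12: 'when'
  Word 13: 'teacher'
Total words: 13

13


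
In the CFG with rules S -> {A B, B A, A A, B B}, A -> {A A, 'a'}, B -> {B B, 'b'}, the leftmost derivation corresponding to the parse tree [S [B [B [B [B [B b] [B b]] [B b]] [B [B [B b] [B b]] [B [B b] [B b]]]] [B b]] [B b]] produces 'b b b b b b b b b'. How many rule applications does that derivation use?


Every bracketed nonterminal node [X ...] in the tree is produced by exactly one rule application.
Reading the tree off as a leftmost derivation:
  Step 1: S  =>  B B   (applied S -> B B)
  Step 2: B B  =>  B B B   (applied B -> B B)
  Step 3: B B B  =>  B B B B   (applied B -> B B)
  Step 4: B B B B  =>  B B B B B   (applied B -> B B)
  Step 5: B B B B B  =>  B B B B B B   (applied B -> B B)
  Step 6: B B B B B B  =>  b B B B B B   (applied B -> b)
  Step 7: b B B B B B  =>  b b B B B B   (applied B -> b)
  Step 8: b b B B B B  =>  b b b B B B   (applied B -> b)
  Step 9: b b b B B B  =>  b b b B B B B   (applied B -> B B)
  Step 10: b b b B B B B  =>  b b b B B B B B   (applied B -> B B)
  Step 11: b b b B B B B B  =>  b b b b B B B B   (applied B -> b)
  Step 12: b b b b B B B B  =>  b b b b b B B B   (applied B -> b)
  Step 13: b b b b b B B B  =>  b b b b b B B B B   (applied B -> B B)
  Step 14: b b b b b B B B B  =>  b b b b b b B B B   (applied B -> b)
  Step 15: b b b b b b B B B  =>  b b b b b b b B B   (applied B -> b)
  Step 16: b b b b b b b B B  =>  b b b b b b b b B   (applied B -> b)
  Step 17: b b b b b b b b B  =>  b b b b b b b b b   (applied B -> b)
Final yield: b b b b b b b b b
Total rewrite steps: 17

17


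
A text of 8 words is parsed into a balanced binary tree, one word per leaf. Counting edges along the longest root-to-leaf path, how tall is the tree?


In a balanced binary tree with n leaves the deepest leaf is ceil(log2(n)) edges below the root.
log2(8) = 3.0000
ceil(3.0000) = 3
height (edges) = 3

3


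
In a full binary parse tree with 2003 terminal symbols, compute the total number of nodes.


Leaf nodes (terminals): 2003
Internal nodes = n - 1 = 2003 - 1 = 2002
Total = leaves + internal = 2003 + 2002 = 4005

4005


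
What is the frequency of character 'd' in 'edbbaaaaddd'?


Scanning 'edbbaaaaddd' for 'd':
  Position 1: 'd' -> MATCH (count: 1)
  Position 8: 'd' -> MATCH (count: 2)
  Position 9: 'd' -> MATCH (count: 3)
  Position 10: 'd' -> MATCH (count: 4)
Total occurrences of 'd': 4

4


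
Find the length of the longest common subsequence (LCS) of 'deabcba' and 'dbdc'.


DP table for LCS of 'deabcba' and 'dbdc':
       d  b  d  c
    0  0  0  0  0
  d 0  1  1  1  1
  e 0  1  1  1  1
  a 0  1  1  1  1
  b 0  1  2  2  2
  c 0  1  2  2  3
  b 0  1  2  2  3
  a 0  1  2  2  3
LCS: 'dbc'
LCS length = 3

3


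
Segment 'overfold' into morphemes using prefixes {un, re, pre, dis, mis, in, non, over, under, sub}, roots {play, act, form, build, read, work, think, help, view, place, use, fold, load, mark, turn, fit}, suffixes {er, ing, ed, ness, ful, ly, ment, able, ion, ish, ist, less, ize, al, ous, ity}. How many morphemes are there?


Segmenting 'overfold' against the inventory:
  'over' -> prefix (morpheme 1)
  'fold' -> root (morpheme 2)
Total morphemes: 2

2


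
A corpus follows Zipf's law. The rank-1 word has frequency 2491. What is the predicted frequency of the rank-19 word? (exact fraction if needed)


Zipf's law: freq(rank) = f1 / rank
f1 = 2491, rank = 19
freq = 2491 / 19
GCD(2491, 19) = 1
Simplified: 2491/19

2491/19


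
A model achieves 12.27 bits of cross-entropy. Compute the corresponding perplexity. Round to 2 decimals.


Perplexity formula: PP = 2^H
H = 12.27
PP = 2^12.27
Decompose: 2^12.27 = 2^12 * 2^0.27
2^12 = 4096, 2^0.27 ~ 1.2058078
PP ~ 4096 * 1.2058078 = 4938.9887488
Rounded to 2 decimals: 4938.99

4938.99


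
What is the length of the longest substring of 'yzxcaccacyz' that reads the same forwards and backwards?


Scanning 'yzxcaccacyz' for palindromic substrings.
Substring at positions 3-8: 'caccac'.
Check: reverse('caccac') = 'caccac' -> palindrome confirmed.
Neighbouring characters ('x' / 'y') break symmetry, so it cannot extend further.
No longer palindromic substring exists; longest length = 6

6


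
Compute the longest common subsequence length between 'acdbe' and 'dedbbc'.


DP table for LCS of 'acdbe' and 'dedbbc':
       d  e  d  b  b  c
    0  0  0  0  0  0  0
  a 0  0  0  0  0  0  0
  c 0  0  0  0  0  0  1
  d 0  1  1  1  1  1  1
  b 0  1  1  1  2  2  2
  e 0  1  2  2  2  2  2
LCS: 'db'
LCS length = 2

2


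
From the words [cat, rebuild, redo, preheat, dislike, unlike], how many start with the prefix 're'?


Checking each word for prefix 're':
  'cat' -> no (count: 0)
  'rebuild' -> YES, starts with 're' (count: 1)
  'redo' -> YES, starts with 're' (count: 2)
  'preheat' -> no (count: 2)
  'dislike' -> no (count: 2)
  'unlike' -> no (count: 2)
Total with prefix 're': 2

2


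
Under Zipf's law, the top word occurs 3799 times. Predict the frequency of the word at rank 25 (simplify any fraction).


Zipf's law: freq(rank) = f1 / rank
f1 = 3799, rank = 25
freq = 3799 / 25
GCD(3799, 25) = 1
Simplified: 3799/25

3799/25


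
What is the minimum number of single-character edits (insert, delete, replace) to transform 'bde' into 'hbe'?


Building DP table for s1='bde' (len 3) and s2='hbe' (len 3):
       h  b  e
    0  1  2  3
  b 1  1  1  2
  d 2  2  2  2
  e 3  3  3  2
Edit distance = dp[3][3] = 2

2


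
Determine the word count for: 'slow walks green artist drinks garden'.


Counting words by splitting on spaces:
  Word 1: 'slow'
  Word 2: 'walks'
  Word 3: 'green'
  Word 4: 'artist'
  Word 5: 'drinks'
  Word 6: 'garden'
Total words: 6

6


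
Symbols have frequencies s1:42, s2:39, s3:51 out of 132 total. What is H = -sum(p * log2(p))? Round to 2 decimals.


Computing entropy H = -sum(p_i * log2(p_i)):
  s1: p = 42/132 = 0.3182, -p*log2(p) = 0.5257
  s2: p = 39/132 = 0.2955, -p*log2(p) = 0.5197
  s3: p = 51/132 = 0.3864, -p*log2(p) = 0.5301
H = sum of terms = 1.5755
Rounded to 2 decimals: 1.58

1.58


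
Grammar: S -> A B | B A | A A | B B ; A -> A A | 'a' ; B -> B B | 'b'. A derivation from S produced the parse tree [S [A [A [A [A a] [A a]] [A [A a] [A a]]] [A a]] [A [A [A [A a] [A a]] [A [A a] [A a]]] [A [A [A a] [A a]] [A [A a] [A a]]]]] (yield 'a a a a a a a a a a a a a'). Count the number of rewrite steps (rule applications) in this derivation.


Every bracketed nonterminal node [X ...] in the tree is produced by exactly one rule application.
Reading the tree off as a leftmost derivation:
  Step 1: S  =>  A A   (applied S -> A A)
  Step 2: A A  =>  A A A   (applied A -> A A)
  Step 3: A A A  =>  A A A A   (applied A -> A A)
  Step 4: A A A A  =>  A A A A A   (applied A -> A A)
  Step 5: A A A A A  =>  a A A A A   (applied A -> a)
  Step 6: a A A A A  =>  a a A A A   (applied A -> a)
  Step 7: a a A A A  =>  a a A A A A   (applied A -> A A)
  Step 8: a a A A A A  =>  a a a A A A   (applied A -> a)
  Step 9: a a a A A A  =>  a a a a A A   (applied A -> a)
  Step 10: a a a a A A  =>  a a a a a A   (applied A -> a)
  Step 11: a a a a a A  =>  a a a a a A A   (applied A -> A A)
  Step 12: a a a a a A A  =>  a a a a a A A A   (applied A -> A A)
  Step 13: a a a a a A A A  =>  a a a a a A A A A   (applied A -> A A)
  Step 14: a a a a a A A A A  =>  a a a a a a A A A   (applied A -> a)
  Step 15: a a a a a a A A A  =>  a a a a a a a A A   (applied A -> a)
  Step 16: a a a a a a a A A  =>  a a a a a a a A A A   (applied A -> A A)
  Step 17: a a a a a a a A A A  =>  a a a a a a a a A A   (applied A -> a)
  Step 18: a a a a a a a a A A  =>  a a a a a a a a a A   (applied A -> a)
  Step 19: a a a a a a a a a A  =>  a a a a a a a a a A A   (applied A -> A A)
  Step 20: a a a a a a a a a A A  =>  a a a a a a a a a A A A   (applied A -> A A)
  Step 21: a a a a a a a a a A A A  =>  a a a a a a a a a a A A   (applied A -> a)
  Step 22: a a a a a a a a a a A A  =>  a a a a a a a a a a a A   (applied A -> a)
  Step 23: a a a a a a a a a a a A  =>  a a a a a a a a a a a A A   (applied A -> A A)
  Step 24: a a a a a a a a a a a A A  =>  a a a a a a a a a a a a A   (applied A -> a)
  Step 25: a a a a a a a a a a a a A  =>  a a a a a a a a a a a a a   (applied A -> a)
Final yield: a a a a a a a a a a a a a
Total rewrite steps: 25

25


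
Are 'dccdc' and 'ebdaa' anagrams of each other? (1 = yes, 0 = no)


Sort characters of 'dccdc': 'cccdd'
Sort characters of 'ebdaa': 'aabde'
Sorted forms differ -> they are NOT anagrams
Result: 0

0


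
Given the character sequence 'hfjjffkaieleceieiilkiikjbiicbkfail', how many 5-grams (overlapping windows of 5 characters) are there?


String 'hfjjffkaieleceieiilkiikjbiicbkfail' has length L = 34.
Number of overlapping n-grams = L - n + 1
Substituting: 34 - 5 + 1 = 30

30


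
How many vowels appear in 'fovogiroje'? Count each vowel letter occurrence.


Scanning each character of 'fovogiroje':
  Position 1: 'f' -> consonant (running count: 0)
  Position 2: 'o' -> vowel (running count: 1)
  Position 3: 'v' -> consonant (running count: 1)
  Position 4: 'o' -> vowel (running count: 2)
  Position 5: 'g' -> consonant (running count: 2)
  Position 6: 'i' -> vowel (running count: 3)
  Position 7: 'r' -> consonant (running count: 3)
  Position 8: 'o' -> vowel (running count: 4)
  Position 9: 'j' -> consonant (running count: 4)
  Position 10: 'e' -> vowel (running count: 5)
Total vowels: 5

5


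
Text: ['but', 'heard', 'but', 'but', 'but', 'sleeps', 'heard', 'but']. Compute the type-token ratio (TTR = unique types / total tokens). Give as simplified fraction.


Tokens: 8
Unique types: ('but', 'heard', 'sleeps') = 3
TTR = 3/8
Already in lowest terms.

3/8


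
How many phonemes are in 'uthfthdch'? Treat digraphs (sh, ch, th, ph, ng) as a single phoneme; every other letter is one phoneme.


Parsing 'uthfthdch' greedily, digraphs first:
  'u' -> vowel phoneme (phonemes so far: 1)
  'th' -> digraph (1 consonant phoneme) (phonemes so far: 2)
  'f' -> consonant phoneme (phonemes so far: 3)
  'th' -> digraph (1 consonant phoneme) (phonemes so far: 4)
  'd' -> consonant phoneme (phonemes so far: 5)
  'ch' -> digraph (1 consonant phoneme) (phonemes so far: 6)
Total phonemes: 6

6


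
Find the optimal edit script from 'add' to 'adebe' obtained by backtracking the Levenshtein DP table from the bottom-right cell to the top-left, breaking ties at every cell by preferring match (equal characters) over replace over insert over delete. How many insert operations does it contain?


Edit distance = 3. Backtracking from cell (3, 5) with preference match > replace > insert > delete,
then listing the resulting alignment 'add' -> 'adebe' left to right:
  Step 1: keep 'a'
  Step 2: keep 'd'
  Step 3: insert 'e' [insertion #1]
  Step 4: insert 'b' [insertion #2]
  Step 5: replace d->e
Total insertions: 2

2


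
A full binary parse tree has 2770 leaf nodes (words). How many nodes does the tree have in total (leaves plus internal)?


Leaf nodes (terminals): 2770
Internal nodes = n - 1 = 2770 - 1 = 2769
Total = leaves + internal = 2770 + 2769 = 5539

5539


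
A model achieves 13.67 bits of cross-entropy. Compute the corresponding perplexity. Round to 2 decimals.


Perplexity formula: PP = 2^H
H = 13.67
PP = 2^13.67
Decompose: 2^13.67 = 2^13 * 2^0.67
2^13 = 8192, 2^0.67 ~ 1.5910730
PP ~ 8192 * 1.5910730 = 13034.0700160
Rounded to 2 decimals: 13034.07

13034.07


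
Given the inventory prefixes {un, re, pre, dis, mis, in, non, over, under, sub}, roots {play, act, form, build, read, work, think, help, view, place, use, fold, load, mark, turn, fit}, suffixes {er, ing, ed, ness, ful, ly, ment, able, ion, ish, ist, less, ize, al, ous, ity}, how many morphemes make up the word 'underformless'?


Segmenting 'underformless' against the inventory:
  'under' -> prefix (morpheme 1)
  'form' -> root (morpheme 2)
  'less' -> suffix (morpheme 3)
Total morphemes: 3

3


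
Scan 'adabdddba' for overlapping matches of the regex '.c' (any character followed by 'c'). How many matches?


Pattern: .c means any character followed by 'c'.
Scanning 'adabdddba' position-by-position:
  Pos 0: window 'ad' -> no
  Pos 1: window 'da' -> no
  Pos 2: window 'ab' -> no
  Pos 3: window 'bd' -> no
  Pos 4: window 'dd' -> no
  Pos 5: window 'dd' -> no
  Pos 6: window 'db' -> no
  Pos 7: window 'ba' -> no
  Pos 8: window 'a' -> no
Total matches: 0

0


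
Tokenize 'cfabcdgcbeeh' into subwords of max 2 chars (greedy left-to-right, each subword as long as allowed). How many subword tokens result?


'cfabcdgcbeeh' has 12 characters.
Chunking with max size 2:
  Chunk 1: 'cf' (positions 0-1)
  Chunk 2: 'ab' (positions 2-3)
  Chunk 3: 'cd' (positions 4-5)
  Chunk 4: 'gc' (positions 6-7)
  Chunk 5: 'be' (positions 8-9)
  Chunk 6: 'eh' (positions 10-11)
Total chunks: ceil(12 / 2) = 6

6


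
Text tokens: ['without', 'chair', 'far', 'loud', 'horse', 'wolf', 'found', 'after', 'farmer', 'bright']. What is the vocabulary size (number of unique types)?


Listing all tokens and tracking unique types:
  Token 1: 'without' -> NEW (unique so far: 1)
  Token 2: 'chair' -> NEW (unique so far: 2)
  Token 3: 'far' -> NEW (unique so far: 3)
  Token 4: 'loud' -> NEW (unique so far: 4)
  Token 5: 'horse' -> NEW (unique so far: 5)
  Token 6: 'wolf' -> NEW (unique so far: 6)
  Token 7: 'found' -> NEW (unique so far: 7)
  Token 8: 'after' -> NEW (unique so far: 8)
  Token 9: 'farmer' -> NEW (unique so far: 9)
  Token 10: 'bright' -> NEW (unique so far: 10)
Unique types: ('after', 'bright', 'chair', 'far', 'farmer', 'found', 'horse', 'loud', 'without', 'wolf')
Vocabulary size: 10

10


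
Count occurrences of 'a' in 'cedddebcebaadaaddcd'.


Scanning 'cedddebcebaadaaddcd' for 'a':
  Position 10: 'a' -> MATCH (count: 1)
  Position 11: 'a' -> MATCH (count: 2)
  Position 13: 'a' -> MATCH (count: 3)
  Position 14: 'a' -> MATCH (count: 4)
Total occurrences of 'a': 4

4


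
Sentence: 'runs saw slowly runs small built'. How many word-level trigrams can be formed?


Word trigrams from [6] words:
  Trigram 1: (runs saw slowly)
  Trigram 2: (saw slowly runs)
  Trigram 3: (slowly runs small)
  Trigram 4: (runs small built)
Total word trigrams: 6 - 2 = 4

4


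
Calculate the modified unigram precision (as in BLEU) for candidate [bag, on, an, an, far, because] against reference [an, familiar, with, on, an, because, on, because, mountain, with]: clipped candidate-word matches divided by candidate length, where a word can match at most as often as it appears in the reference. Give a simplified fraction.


Reference word counts: {'an': 2, 'because': 2, 'familiar': 1, 'mountain': 1, 'on': 2, 'with': 2}
Checking each candidate word (with clipping):
  'bag' -> not in reference -> no match (matches: 0)
  'on' -> in reference (ref count 2, used 1/2) -> match (matches: 1)
  'an' -> in reference (ref count 2, used 1/2) -> match (matches: 2)
  'an' -> in reference (ref count 2, used 2/2) -> match (matches: 3)
  'far' -> not in reference -> no match (matches: 3)
  'because' -> in reference (ref count 2, used 1/2) -> match (matches: 4)
Clipped matches: 4, Candidate length: 6
Precision = 4/6 = 2/3

2/3


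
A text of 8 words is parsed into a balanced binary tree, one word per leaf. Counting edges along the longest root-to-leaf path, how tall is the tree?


In a balanced binary tree with n leaves the deepest leaf is ceil(log2(n)) edges below the root.
log2(8) = 3.0000
ceil(3.0000) = 3
height (edges) = 3

3


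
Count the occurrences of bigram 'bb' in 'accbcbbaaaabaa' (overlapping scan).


Scanning 'accbcbbaaaabaa' for bigram 'bb':
  Position 0: 'ac' -> no
  Position 1: 'cc' -> no
  Position 2: 'cb' -> no
  Position 3: 'bc' -> no
  Position 4: 'cb' -> no
  Position 5: 'bb' -> MATCH
  Position 6: 'ba' -> no
  Position 7: 'aa' -> no
  Position 8: 'aa' -> no
  Position 9: 'aa' -> no
  Position 10: 'ab' -> no
  Position 11: 'ba' -> no
  Position 12: 'aa' -> no
Total matches: 1

1


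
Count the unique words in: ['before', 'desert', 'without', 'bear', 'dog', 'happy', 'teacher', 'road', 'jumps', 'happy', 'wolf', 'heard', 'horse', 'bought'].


Listing all tokens and tracking unique types:
  Token 1: 'before' -> NEW (unique so far: 1)
  Token 2: 'desert' -> NEW (unique so far: 2)
  Token 3: 'without' -> NEW (unique so far: 3)
  Token 4: 'bear' -> NEW (unique so far: 4)
  Token 5: 'dog' -> NEW (unique so far: 5)
  Token 6: 'happy' -> NEW (unique so far: 6)
  Token 7: 'teacher' -> NEW (unique so far: 7)
  Token 8: 'road' -> NEW (unique so far: 8)
  Token 9: 'jumps' -> NEW (unique so far: 9)
  Token 10: 'happy' -> duplicate (unique so far: 9)
  Token 11: 'wolf' -> NEW (unique so far: 10)
  Token 12: 'heard' -> NEW (unique so far: 11)
  Token 13: 'horse' -> NEW (unique so far: 12)
  Token 14: 'bought' -> NEW (unique so far: 13)
Unique types: ('bear', 'before', 'bought', 'desert', 'dog', 'happy', 'heard', 'horse', 'jumps', 'road', 'teacher', 'without', 'wolf')
Vocabulary size: 13

13


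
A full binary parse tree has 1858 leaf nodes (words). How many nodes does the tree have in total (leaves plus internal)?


Leaf nodes (terminals): 1858
Internal nodes = n - 1 = 1858 - 1 = 1857
Total = leaves + internal = 1858 + 1857 = 3715

3715


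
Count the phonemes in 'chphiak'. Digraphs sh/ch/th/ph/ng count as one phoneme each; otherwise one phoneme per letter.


Parsing 'chphiak' greedily, digraphs first:
  'ch' -> digraph (1 consonant phoneme) (phonemes so far: 1)
  'ph' -> digraph (1 consonant phoneme) (phonemes so far: 2)
  'i' -> vowel phoneme (phonemes so far: 3)
  'a' -> vowel phoneme (phonemes so far: 4)
  'k' -> consonant phoneme (phonemes so far: 5)
Total phonemes: 5

5


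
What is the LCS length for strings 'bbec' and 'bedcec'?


DP table for LCS of 'bbec' and 'bedcec':
       b  e  d  c  e  c
    0  0  0  0  0  0  0
  b 0  1  1  1  1  1  1
  b 0  1  1  1  1  1  1
  e 0  1  2  2  2  2  2
  c 0  1  2  2  3  3  3
LCS: 'bec'
LCS length = 3

3


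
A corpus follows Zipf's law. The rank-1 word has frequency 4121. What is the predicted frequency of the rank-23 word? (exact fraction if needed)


Zipf's law: freq(rank) = f1 / rank
f1 = 4121, rank = 23
freq = 4121 / 23
GCD(4121, 23) = 1
Simplified: 4121/23

4121/23


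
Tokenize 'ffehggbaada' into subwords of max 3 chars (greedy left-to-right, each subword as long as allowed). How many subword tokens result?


'ffehggbaada' has 11 characters.
Chunking with max size 3:
  Chunk 1: 'ffe' (positions 0-2)
  Chunk 2: 'hgg' (positions 3-5)
  Chunk 3: 'baa' (positions 6-8)
  Chunk 4: 'da' (positions 9-10)
Total chunks: ceil(11 / 3) = 4

4


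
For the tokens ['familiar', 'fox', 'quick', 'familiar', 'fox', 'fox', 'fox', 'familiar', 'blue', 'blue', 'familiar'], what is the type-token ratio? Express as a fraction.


Tokens: 11
Unique types: ('blue', 'familiar', 'fox', 'quick') = 4
TTR = 4/11
Already in lowest terms.

4/11


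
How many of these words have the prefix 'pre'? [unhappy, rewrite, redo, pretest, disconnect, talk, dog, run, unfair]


Checking each word for prefix 'pre':
  'unhappy' -> no (count: 0)
  'rewrite' -> no (count: 0)
  'redo' -> no (count: 0)
  'pretest' -> YES, starts with 'pre' (count: 1)
  'disconnect' -> no (count: 1)
  'talk' -> no (count: 1)
  'dog' -> no (count: 1)
  'run' -> no (count: 1)
  'unfair' -> no (count: 1)
Total with prefix 'pre': 1

1


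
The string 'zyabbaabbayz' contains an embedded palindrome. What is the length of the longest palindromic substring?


Scanning 'zyabbaabbayz' for palindromic substrings.
Substring at positions 0-11: 'zyabbaabbayz'.
Check: reverse('zyabbaabbayz') = 'zyabbaabbayz' -> palindrome confirmed.
No longer palindromic substring exists; longest length = 12

12


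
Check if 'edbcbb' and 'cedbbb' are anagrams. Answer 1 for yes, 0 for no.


Sort characters of 'edbcbb': 'bbbcde'
Sort characters of 'cedbbb': 'bbbcde'
Sorted forms match -> they ARE anagrams
Result: 1

1


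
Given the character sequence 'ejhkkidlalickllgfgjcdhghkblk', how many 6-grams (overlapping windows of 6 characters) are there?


String 'ejhkkidlalickllgfgjcdhghkblk' has length L = 28.
Number of overlapping n-grams = L - n + 1
Substituting: 28 - 6 + 1 = 23

23


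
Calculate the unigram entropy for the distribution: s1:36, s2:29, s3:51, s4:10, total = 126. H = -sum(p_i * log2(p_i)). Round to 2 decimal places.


Computing entropy H = -sum(p_i * log2(p_i)):
  s1: p = 36/126 = 0.2857, -p*log2(p) = 0.5164
  s2: p = 29/126 = 0.2302, -p*log2(p) = 0.4878
  s3: p = 51/126 = 0.4048, -p*log2(p) = 0.5282
  s4: p = 10/126 = 0.0794, -p*log2(p) = 0.2901
H = sum of terms = 1.8225
Rounded to 2 decimals: 1.82

1.82


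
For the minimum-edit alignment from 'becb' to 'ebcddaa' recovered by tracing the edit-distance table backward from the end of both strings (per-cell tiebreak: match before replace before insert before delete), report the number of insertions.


Edit distance = 6. Backtracking from cell (4, 7) with preference match > replace > insert > delete,
then listing the resulting alignment 'becb' -> 'ebcddaa' left to right:
  Step 1: insert 'e' [insertion #1]
  Step 2: keep 'b'
  Step 3: insert 'c' [insertion #2]
  Step 4: insert 'd' [insertion #3]
  Step 5: replace e->d
  Step 6: replace c->a
  Step 7: replace b->a
Total insertions: 3

3


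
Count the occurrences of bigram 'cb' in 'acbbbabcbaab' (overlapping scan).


Scanning 'acbbbabcbaab' for bigram 'cb':
  Position 0: 'ac' -> no
  Position 1: 'cb' -> MATCH
  Position 2: 'bb' -> no
  Position 3: 'bb' -> no
  Position 4: 'ba' -> no
  Position 5: 'ab' -> no
  Position 6: 'bc' -> no
  Position 7: 'cb' -> MATCH
  Position 8: 'ba' -> no
  Position 9: 'aa' -> no
  Position 10: 'ab' -> no
Total matches: 2

2


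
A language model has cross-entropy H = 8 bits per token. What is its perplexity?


Perplexity formula: PP = 2^H
H = 8
PP = 2^8
Steps: 2^1 = 2, 2^2 = 4, 2^3 = 8, 2^4 = 16, 2^5 = 32, 2^6 = 64, 2^7 = 128, 2^8 = 256
PP = 256

256


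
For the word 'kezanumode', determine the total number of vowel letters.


Scanning each character of 'kezanumode':
  Position 1: 'k' -> consonant (running count: 0)
  Position 2: 'e' -> vowel (running count: 1)
  Position 3: 'z' -> consonant (running count: 1)
  Position 4: 'a' -> vowel (running count: 2)
  Position 5: 'n' -> consonant (running count: 2)
  Position 6: 'u' -> vowel (running count: 3)
  Position 7: 'm' -> consonant (running count: 3)
  Position 8: 'o' -> vowel (running count: 4)
  Position 9: 'd' -> consonant (running count: 4)
  Position 10: 'e' -> vowel (running count: 5)
Total vowels: 5

5


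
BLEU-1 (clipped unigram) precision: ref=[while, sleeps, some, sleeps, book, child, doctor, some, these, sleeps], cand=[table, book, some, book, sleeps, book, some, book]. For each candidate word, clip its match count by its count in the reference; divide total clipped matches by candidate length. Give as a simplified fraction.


Reference word counts: {'book': 1, 'child': 1, 'doctor': 1, 'sleeps': 3, 'some': 2, 'these': 1, 'while': 1}
Checking each candidate word (with clipping):
  'table' -> not in reference -> no match (matches: 0)
  'book' -> in reference (ref count 1, used 1/1) -> match (matches: 1)
  'some' -> in reference (ref count 2, used 1/2) -> match (matches: 2)
  'book' -> ref count 1 already used up (1/1) -> clipped, no match (matches: 2)
  'sleeps' -> in reference (ref count 3, used 1/3) -> match (matches: 3)
  'book' -> ref count 1 already used up (1/1) -> clipped, no match (matches: 3)
  'some' -> in reference (ref count 2, used 2/2) -> match (matches: 4)
  'book' -> ref count 1 already used up (1/1) -> clipped, no match (matches: 4)
Clipped matches: 4, Candidate length: 8
Precision = 4/8 = 1/2

1/2


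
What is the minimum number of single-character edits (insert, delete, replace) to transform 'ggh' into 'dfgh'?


Building DP table for s1='ggh' (len 3) and s2='dfgh' (len 4):
       d  f  g  h
    0  1  2  3  4
  g 1  1  2  2  3
  g 2  2  2  2  3
  h 3  3  3  3  2
Edit distance = dp[3][4] = 2

2


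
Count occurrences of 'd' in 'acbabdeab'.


Scanning 'acbabdeab' for 'd':
  Position 5: 'd' -> MATCH (count: 1)
Total occurrences of 'd': 1

1


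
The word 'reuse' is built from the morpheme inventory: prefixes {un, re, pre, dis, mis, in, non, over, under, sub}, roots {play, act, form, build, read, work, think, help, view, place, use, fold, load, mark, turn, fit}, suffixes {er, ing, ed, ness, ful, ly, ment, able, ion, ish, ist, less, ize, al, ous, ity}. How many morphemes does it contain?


Segmenting 'reuse' against the inventory:
  're' -> prefix (morpheme 1)
  'use' -> root (morpheme 2)
Total morphemes: 2

2


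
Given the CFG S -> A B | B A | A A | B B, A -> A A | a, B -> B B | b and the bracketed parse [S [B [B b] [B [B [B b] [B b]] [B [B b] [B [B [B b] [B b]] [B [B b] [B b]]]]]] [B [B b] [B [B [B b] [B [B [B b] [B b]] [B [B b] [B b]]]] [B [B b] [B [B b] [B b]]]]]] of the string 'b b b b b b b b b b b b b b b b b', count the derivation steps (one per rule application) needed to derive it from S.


Every bracketed nonterminal node [X ...] in the tree is produced by exactly one rule application.
Reading the tree off as a leftmost derivation:
  Step 1: S  =>  B B   (applied S -> B B)
  Step 2: B B  =>  B B B   (applied B -> B B)
  Step 3: B B B  =>  b B B   (applied B -> b)
  Step 4: b B B  =>  b B B B   (applied B -> B B)
  Step 5: b B B B  =>  b B B B B   (applied B -> B B)
  Step 6: b B B B B  =>  b b B B B   (applied B -> b)
  Step 7: b b B B B  =>  b b b B B   (applied B -> b)
  Step 8: b b b B B  =>  b b b B B B   (applied B -> B B)
  Step 9: b b b B B B  =>  b b b b B B   (applied B -> b)
  Step 10: b b b b B B  =>  b b b b B B B   (applied B -> B B)
  Step 11: b b b b B B B  =>  b b b b B B B B   (applied B -> B B)
  Step 12: b b b b B B B B  =>  b b b b b B B B   (applied B -> b)
  Step 13: b b b b b B B B  =>  b b b b b b B B   (applied B -> b)
  Step 14: b b b b b b B B  =>  b b b b b b B B B   (applied B -> B B)
  Step 15: b b b b b b B B B  =>  b b b b b b b B B   (applied B -> b)
  Step 16: b b b b b b b B B  =>  b b b b b b b b B   (applied B -> b)
  Step 17: b b b b b b b b B  =>  b b b b b b b b B B   (applied B -> B B)
  Step 18: b b b b b b b b B B  =>  b b b b b b b b b B   (applied B -> b)
  Step 19: b b b b b b b b b B  =>  b b b b b b b b b B B   (applied B -> B B)
  Step 20: b b b b b b b b b B B  =>  b b b b b b b b b B B B   (applied B -> B B)
  Step 21: b b b b b b b b b B B B  =>  b b b b b b b b b b B B   (applied B -> b)
  Step 22: b b b b b b b b b b B B  =>  b b b b b b b b b b B B B   (applied B -> B B)
  Step 23: b b b b b b b b b b B B B  =>  b b b b b b b b b b B B B B   (applied B -> B B)
  Step 24: b b b b b b b b b b B B B B  =>  b b b b b b b b b b b B B B   (applied B -> b)
  Step 25: b b b b b b b b b b b B B B  =>  b b b b b b b b b b b b B B   (applied B -> b)
  Step 26: b b b b b b b b b b b b B B  =>  b b b b b b b b b b b b B B B   (applied B -> B B)
  Step 27: b b b b b b b b b b b b B B B  =>  b b b b b b b b b b b b b B B   (applied B -> b)
  Step 28: b b b b b b b b b b b b b B B  =>  b b b b b b b b b b b b b b B   (applied B -> b)
  Step 29: b b b b b b b b b b b b b b B  =>  b b b b b b b b b b b b b b B B   (applied B -> B B)
  Step 30: b b b b b b b b b b b b b b B B  =>  b b b b b b b b b b b b b b b B   (applied B -> b)
  Step 31: b b b b b b b b b b b b b b b B  =>  b b b b b b b b b b b b b b b B B   (applied B -> B B)
  Step 32: b b b b b b b b b b b b b b b B B  =>  b b b b b b b b b b b b b b b b B   (applied B -> b)
  Step 33: b b b b b b b b b b b b b b b b B  =>  b b b b b b b b b b b b b b b b b   (applied B -> b)
Final yield: b b b b b b b b b b b b b b b b b
Total rewrite steps: 33

33


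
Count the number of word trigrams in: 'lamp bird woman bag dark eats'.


Word trigrams from [6] words:
  Trigram 1: (lamp bird woman)
  Trigram 2: (bird woman bag)
  Trigram 3: (woman bag dark)
  Trigram 4: (bag dark eats)
Total word trigrams: 6 - 2 = 4

4


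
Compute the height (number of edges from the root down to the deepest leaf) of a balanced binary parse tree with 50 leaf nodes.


In a balanced binary tree with n leaves the deepest leaf is ceil(log2(n)) edges below the root.
log2(50) = 5.6439
ceil(5.6439) = 6
height (edges) = 6

6


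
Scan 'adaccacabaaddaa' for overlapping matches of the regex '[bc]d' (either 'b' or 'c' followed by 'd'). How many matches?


Pattern: [bc]d means either 'b' or 'c' followed by 'd'.
Scanning 'adaccacabaaddaa' position-by-position:
  Pos 0: window 'ad' -> no
  Pos 1: window 'da' -> no
  Pos 2: window 'ac' -> no
  Pos 3: window 'cc' -> no
  Pos 4: window 'ca' -> no
  Pos 5: window 'ac' -> no
  Pos 6: window 'ca' -> no
  Pos 7: window 'ab' -> no
  Pos 8: window 'ba' -> no
  Pos 9: window 'aa' -> no
  Pos 10: window 'ad' -> no
  Pos 11: window 'dd' -> no
  Pos 12: window 'da' -> no
  Pos 13: window 'aa' -> no
  Pos 14: window 'a' -> no
Total matches: 0

0
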